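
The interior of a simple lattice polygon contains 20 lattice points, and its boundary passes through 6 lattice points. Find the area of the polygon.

22

By Pick's theorem, A = I + B/2 − 1 = 20 + 6/2 − 1 = 22.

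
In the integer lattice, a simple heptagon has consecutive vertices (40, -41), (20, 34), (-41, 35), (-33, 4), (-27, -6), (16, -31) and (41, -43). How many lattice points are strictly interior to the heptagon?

By the shoelace formula, twice the signed area is |[40·34 − 20·(-41)] + [20·35 − (-41)·34] + [(-41)·4 − (-33)·35] + [(-33)·(-6) − (-27)·4] + [(-27)·(-31) − 16·(-6)] + [16·(-43) − 41·(-31)] + [41·(-41) − 40·(-43)]| = 7126, so the area is 3563.
Summing gcd(|Δx|,|Δy|) over the edges gives the boundary count: gcd(20,75) + gcd(61,1) + gcd(8,31) + gcd(6,10) + gcd(43,25) + gcd(25,12) + gcd(1,2) = 5+1+1+2+1+1+1 = 12.
Pick's theorem gives I = A − B/2 + 1 = 3563 − 12/2 + 1 = 3558.

3558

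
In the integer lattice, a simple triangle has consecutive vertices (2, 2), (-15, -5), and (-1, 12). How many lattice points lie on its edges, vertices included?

3

Along each edge there are gcd(|Δx|,|Δy|)+1 lattice points, so counting each shared vertex once the boundary has gcd(17,7) + gcd(14,17) + gcd(3,10) = 1+1+1 = 3.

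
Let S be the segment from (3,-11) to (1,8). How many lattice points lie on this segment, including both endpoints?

The number of lattice points on a segment between lattice points is gcd(|Δx|,|Δy|) + 1 = gcd(2,19) + 1 = 1 + 1 = 2.

2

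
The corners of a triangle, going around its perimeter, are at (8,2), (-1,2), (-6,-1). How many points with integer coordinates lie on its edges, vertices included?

Summing gcd(|Δx|,|Δy|) over the edges gives the boundary count: gcd(9,0) + gcd(5,3) + gcd(14,3) = 9+1+1 = 11.

11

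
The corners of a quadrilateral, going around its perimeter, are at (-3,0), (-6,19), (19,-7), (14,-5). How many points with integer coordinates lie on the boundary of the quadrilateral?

4

The number of boundary lattice points is Σ gcd(|Δx|,|Δy|) = gcd(3,19) + gcd(25,26) + gcd(5,2) + gcd(17,5) = 1+1+1+1 = 4.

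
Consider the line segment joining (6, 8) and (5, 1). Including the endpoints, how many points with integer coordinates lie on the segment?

The number of lattice points on a segment between lattice points is gcd(|Δx|,|Δy|) + 1 = gcd(1,7) + 1 = 1 + 1 = 2.

2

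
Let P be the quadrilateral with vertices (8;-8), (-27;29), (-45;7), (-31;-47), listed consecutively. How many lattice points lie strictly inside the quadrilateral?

2023

Using the shoelace formula, 2A = |(8·29 − (-27)·(-8)) + ((-27)·7 − (-45)·29) + ((-45)·(-47) − (-31)·7) + ((-31)·(-8) − 8·(-47))| = 4088, so the area is 2044.
Along each edge there are gcd(|Δx|,|Δy|)+1 lattice points, so counting each shared vertex once the boundary has gcd(35,37) + gcd(18,22) + gcd(14,54) + gcd(39,39) = 1+2+2+39 = 44.
Pick's theorem gives I = A − B/2 + 1 = 2044 − 44/2 + 1 = 2023.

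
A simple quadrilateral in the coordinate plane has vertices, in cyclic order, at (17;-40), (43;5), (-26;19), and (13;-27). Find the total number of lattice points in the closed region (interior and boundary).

Using the shoelace formula, 2A = |(17·5 − 43·(-40)) + (43·19 − (-26)·5) + ((-26)·(-27) − 13·19) + (13·(-40) − 17·(-27))| = 3146, so the area is 1573.
Along each edge there are gcd(|Δx|,|Δy|)+1 lattice points, so counting each shared vertex once the boundary has gcd(26,45) + gcd(69,14) + gcd(39,46) + gcd(4,13) = 1+1+1+1 = 4.
Pick's theorem gives I = A − B/2 + 1 = 1573 − 4/2 + 1 = 1572, so the closed region contains I + B = 1572 + 4 = 1576 lattice points.

1576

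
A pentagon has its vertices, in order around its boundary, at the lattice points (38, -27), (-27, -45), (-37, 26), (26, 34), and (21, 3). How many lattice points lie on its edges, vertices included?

5

The number of boundary lattice points is Σ gcd(|Δx|,|Δy|) = gcd(65,18) + gcd(10,71) + gcd(63,8) + gcd(5,31) + gcd(17,30) = 1+1+1+1+1 = 5.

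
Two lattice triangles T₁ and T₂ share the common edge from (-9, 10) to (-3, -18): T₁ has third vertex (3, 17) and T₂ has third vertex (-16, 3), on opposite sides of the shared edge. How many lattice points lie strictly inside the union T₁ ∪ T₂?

The union is the simple quadrilateral with vertices (-9, 10), (3, 17), (-3, -18), (-16, 3) in order.
The shoelace formula gives twice the area as |[(-9)·17 − 3·10] + [3·(-18) − (-3)·17] + [(-3)·3 − (-16)·(-18)] + [(-16)·10 − (-9)·3]| = 616, so the area is 308.
Along each edge there are gcd(|Δx|,|Δy|)+1 lattice points, so counting each shared vertex once the boundary has gcd(12,7) + gcd(6,35) + gcd(13,21) + gcd(7,7) = 1+1+1+7 = 10.
By Pick's theorem I = A − B/2 + 1 = 308 − 10/2 + 1 = 304.

304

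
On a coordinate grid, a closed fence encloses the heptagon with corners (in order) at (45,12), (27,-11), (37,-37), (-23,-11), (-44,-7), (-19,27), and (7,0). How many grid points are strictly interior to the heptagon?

Using the shoelace formula, 2A = |[45·(-11) − 27·12] + [27·(-37) − 37·(-11)] + [37·(-11) − (-23)·(-37)] + [(-23)·(-7) − (-44)·(-11)] + [(-44)·27 − (-19)·(-7)] + [(-19)·0 − 7·27] + [7·12 − 45·0]| = 4418, so the area is 2209.
Along each edge there are gcd(|Δx|,|Δy|)+1 lattice points, so counting each shared vertex once the boundary has gcd(18,23) + gcd(10,26) + gcd(60,26) + gcd(21,4) + gcd(25,34) + gcd(26,27) + gcd(38,12) = 1+2+2+1+1+1+2 = 10.
By Pick's theorem A = I + B/2 − 1, so I = 2209 − 10/2 + 1 = 2205.

2205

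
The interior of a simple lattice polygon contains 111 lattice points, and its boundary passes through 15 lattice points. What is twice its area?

235

Pick's theorem states A = I + B/2 − 1, so A = 111 + 15/2 − 1 = 235/2.
Hence 2A = 235.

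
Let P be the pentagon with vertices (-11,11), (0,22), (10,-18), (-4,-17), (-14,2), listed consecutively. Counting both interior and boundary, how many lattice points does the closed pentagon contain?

The shoelace formula gives twice the area as |[(-11)·22 − 0·11] + [0·(-18) − 10·22] + [10·(-17) − (-4)·(-18)] + [(-4)·2 − (-14)·(-17)] + [(-14)·11 − (-11)·2]| = 1082, so the area is 541.
Along each edge there are gcd(|Δx|,|Δy|)+1 lattice points, so counting each shared vertex once the boundary has gcd(11,11) + gcd(10,40) + gcd(14,1) + gcd(10,19) + gcd(3,9) = 11+10+1+1+3 = 26.
Pick's theorem gives I = A − B/2 + 1 = 541 − 26/2 + 1 = 529, so the closed region contains I + B = 529 + 26 = 555 lattice points.

555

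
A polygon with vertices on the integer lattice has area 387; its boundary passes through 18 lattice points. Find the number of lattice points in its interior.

Pick's theorem A = I + B/2 − 1 rearranges to I = A − B/2 + 1 = 387 − 18/2 + 1 = 379.

379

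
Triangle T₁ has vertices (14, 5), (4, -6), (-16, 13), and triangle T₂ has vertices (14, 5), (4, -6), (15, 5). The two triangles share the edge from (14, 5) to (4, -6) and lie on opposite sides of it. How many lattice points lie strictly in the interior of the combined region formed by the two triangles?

204

The union is the simple quadrilateral with vertices (14, 5), (-16, 13), (4, -6), (15, 5) in order.
Using the shoelace formula, 2A = |[14·13 − (-16)·5] + [(-16)·(-6) − 4·13] + [4·5 − 15·(-6)] + [15·5 − 14·5]| = 421, so the area is 210.5.
Along each edge there are gcd(|Δx|,|Δy|)+1 lattice points, so counting each shared vertex once the boundary has gcd(30,8) + gcd(20,19) + gcd(11,11) + gcd(1,0) = 2+1+11+1 = 15.
By Pick's theorem I = A − B/2 + 1 = 210.5 − 15/2 + 1 = 204.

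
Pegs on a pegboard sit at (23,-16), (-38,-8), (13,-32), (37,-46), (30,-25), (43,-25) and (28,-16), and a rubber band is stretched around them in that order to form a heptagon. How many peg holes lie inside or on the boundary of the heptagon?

The shoelace formula gives twice the area as |(23·(-8) − (-38)·(-16)) + ((-38)·(-32) − 13·(-8)) + (13·(-46) − 37·(-32)) + (37·(-25) − 30·(-46)) + (30·(-25) − 43·(-25)) + (43·(-16) − 28·(-25)) + (28·(-16) − 23·(-16))| = 1826, so the area is 913.
Along each edge there are gcd(|Δx|,|Δy|)+1 lattice points, so counting each shared vertex once the boundary has gcd(61,8) + gcd(51,24) + gcd(24,14) + gcd(7,21) + gcd(13,0) + gcd(15,9) + gcd(5,0) = 1+3+2+7+13+3+5 = 34.
Pick's theorem gives I = A − B/2 + 1 = 913 − 34/2 + 1 = 897, so the closed region contains I + B = 897 + 34 = 931 lattice points.

931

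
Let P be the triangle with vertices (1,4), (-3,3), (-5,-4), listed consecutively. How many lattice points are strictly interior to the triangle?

Using the shoelace formula, 2A = |[1·3 − (-3)·4] + [(-3)·(-4) − (-5)·3] + [(-5)·4 − 1·(-4)]| = 26, so the area is 13.
Along each edge there are gcd(|Δx|,|Δy|)+1 lattice points, so counting each shared vertex once the boundary has gcd(4,1) + gcd(2,7) + gcd(6,8) = 1+1+2 = 4.
By Pick's theorem A = I + B/2 − 1, so I = 13 − 4/2 + 1 = 12.

12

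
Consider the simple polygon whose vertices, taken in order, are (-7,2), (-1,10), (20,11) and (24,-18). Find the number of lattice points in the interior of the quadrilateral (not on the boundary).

489

By the shoelace formula, twice the signed area is |((-7)·10 − (-1)·2) + ((-1)·11 − 20·10) + (20·(-18) − 24·11) + (24·2 − (-7)·(-18))| = 981, so the area is 490.5.
The number of boundary lattice points is Σ gcd(|Δx|,|Δy|) = gcd(6,8) + gcd(21,1) + gcd(4,29) + gcd(31,20) = 2+1+1+1 = 5.
By Pick's theorem A = I + B/2 − 1, so I = 490.5 − 5/2 + 1 = 489.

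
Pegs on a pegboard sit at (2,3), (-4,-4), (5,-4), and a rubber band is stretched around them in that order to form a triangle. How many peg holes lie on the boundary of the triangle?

The number of boundary lattice points is Σ gcd(|Δx|,|Δy|) = gcd(6,7) + gcd(9,0) + gcd(3,7) = 1+9+1 = 11.

11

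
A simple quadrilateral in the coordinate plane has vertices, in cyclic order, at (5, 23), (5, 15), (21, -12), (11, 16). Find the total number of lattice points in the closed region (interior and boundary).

120

The shoelace formula gives twice the area as |(5·15 − 5·23) + (5·(-12) − 21·15) + (21·16 − 11·(-12)) + (11·23 − 5·16)| = 226, so the area is 113.
Along each edge there are gcd(|Δx|,|Δy|)+1 lattice points, so counting each shared vertex once the boundary has gcd(0,8) + gcd(16,27) + gcd(10,28) + gcd(6,7) = 8+1+2+1 = 12.
Pick's theorem gives I = A − B/2 + 1 = 113 − 12/2 + 1 = 108, so the closed region contains I + B = 108 + 12 = 120 lattice points.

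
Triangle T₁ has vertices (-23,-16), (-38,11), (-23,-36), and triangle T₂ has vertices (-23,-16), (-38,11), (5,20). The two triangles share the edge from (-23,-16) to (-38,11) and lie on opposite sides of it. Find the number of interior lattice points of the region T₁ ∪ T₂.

The union is the simple quadrilateral with vertices (-23,-16), (-23,-36), (-38,11), (5,20) in order.
By the shoelace formula, twice the signed area is |[(-23)·(-36) − (-23)·(-16)] + [(-23)·11 − (-38)·(-36)] + [(-38)·20 − 5·11] + [5·(-16) − (-23)·20]| = 1596, so the area is 798.
Along each edge there are gcd(|Δx|,|Δy|)+1 lattice points, so counting each shared vertex once the boundary has gcd(0,20) + gcd(15,47) + gcd(43,9) + gcd(28,36) = 20+1+1+4 = 26.
By Pick's theorem I = A − B/2 + 1 = 798 − 26/2 + 1 = 786.

786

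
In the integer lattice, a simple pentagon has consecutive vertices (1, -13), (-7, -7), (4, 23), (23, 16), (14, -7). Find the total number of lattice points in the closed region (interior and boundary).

632

The shoelace formula gives twice the area as |[1·(-7) − (-7)·(-13)] + [(-7)·23 − 4·(-7)] + [4·16 − 23·23] + [23·(-7) − 14·16] + [14·(-13) − 1·(-7)]| = 1256, so the area is 628.
The number of boundary lattice points is Σ gcd(|Δx|,|Δy|) = gcd(8,6) + gcd(11,30) + gcd(19,7) + gcd(9,23) + gcd(13,6) = 2+1+1+1+1 = 6.
Pick's theorem gives I = A − B/2 + 1 = 628 − 6/2 + 1 = 626, so the closed region contains I + B = 626 + 6 = 632 lattice points.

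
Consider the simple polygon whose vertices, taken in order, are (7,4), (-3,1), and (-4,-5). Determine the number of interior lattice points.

28

By the shoelace formula, twice the signed area is |(7·1 − (-3)·4) + ((-3)·(-5) − (-4)·1) + ((-4)·4 − 7·(-5))| = 57, so the area is 57/2.
Summing gcd(|Δx|,|Δy|) over the edges gives the boundary count: gcd(10,3) + gcd(1,6) + gcd(11,9) = 1+1+1 = 3.
By Pick's theorem A = I + B/2 − 1, so I = 57/2 − 3/2 + 1 = 28.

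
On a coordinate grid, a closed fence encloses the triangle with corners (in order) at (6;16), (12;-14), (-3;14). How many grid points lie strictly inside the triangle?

138

Using the shoelace formula, 2A = |[6·(-14) − 12·16] + [12·14 − (-3)·(-14)] + [(-3)·16 − 6·14]| = 282, so the area is 141.
Along each edge there are gcd(|Δx|,|Δy|)+1 lattice points, so counting each shared vertex once the boundary has gcd(6,30) + gcd(15,28) + gcd(9,2) = 6+1+1 = 8.
Pick's theorem gives I = A − B/2 + 1 = 141 − 8/2 + 1 = 138.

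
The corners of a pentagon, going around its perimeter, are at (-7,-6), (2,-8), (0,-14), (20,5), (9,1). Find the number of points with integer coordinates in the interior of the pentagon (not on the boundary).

By the shoelace formula, twice the signed area is |((-7)·(-8) − 2·(-6)) + (2·(-14) − 0·(-8)) + (0·5 − 20·(-14)) + (20·1 − 9·5) + (9·(-6) − (-7)·1)| = 248, so the area is 124.
Summing gcd(|Δx|,|Δy|) over the edges gives the boundary count: gcd(9,2) + gcd(2,6) + gcd(20,19) + gcd(11,4) + gcd(16,7) = 1+2+1+1+1 = 6.
By Pick's theorem A = I + B/2 − 1, so I = 124 − 6/2 + 1 = 122.

122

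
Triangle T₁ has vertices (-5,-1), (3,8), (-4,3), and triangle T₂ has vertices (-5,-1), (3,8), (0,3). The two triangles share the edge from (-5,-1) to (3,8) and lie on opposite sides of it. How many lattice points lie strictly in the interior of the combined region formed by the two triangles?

17

The union is the simple quadrilateral with vertices (-5,-1), (-4,3), (3,8), (0,3) in order.
Using the shoelace formula, 2A = |((-5)·3 − (-4)·(-1)) + ((-4)·8 − 3·3) + (3·3 − 0·8) + (0·(-1) − (-5)·3)| = 36, so the area is 18.
The number of boundary lattice points is Σ gcd(|Δx|,|Δy|) = gcd(1,4) + gcd(7,5) + gcd(3,5) + gcd(5,4) = 1+1+1+1 = 4.
By Pick's theorem I = A − B/2 + 1 = 18 − 4/2 + 1 = 17.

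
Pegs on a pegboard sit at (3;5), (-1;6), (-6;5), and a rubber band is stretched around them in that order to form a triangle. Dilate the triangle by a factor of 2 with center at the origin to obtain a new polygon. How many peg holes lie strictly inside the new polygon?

8

Using the shoelace formula, 2A = |(3·6 − (-1)·5) + ((-1)·5 − (-6)·6) + ((-6)·5 − 3·5)| = 9, so the area is 9/2.
Along each edge there are gcd(|Δx|,|Δy|)+1 lattice points, so counting each shared vertex once the boundary has gcd(4,1) + gcd(5,1) + gcd(9,0) = 1+1+9 = 11.
Scaling by 2 multiplies the area by 2² = 4 (so the new area is 18) and multiplies the boundary lattice-point count by 2, giving 22.
By Pick's theorem, the interior count of the dilated polygon is 18 − 22/2 + 1 = 8.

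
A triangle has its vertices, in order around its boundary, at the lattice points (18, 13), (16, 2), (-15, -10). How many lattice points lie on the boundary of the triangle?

3

Summing gcd(|Δx|,|Δy|) over the edges gives the boundary count: gcd(2,11) + gcd(31,12) + gcd(33,23) = 1+1+1 = 3.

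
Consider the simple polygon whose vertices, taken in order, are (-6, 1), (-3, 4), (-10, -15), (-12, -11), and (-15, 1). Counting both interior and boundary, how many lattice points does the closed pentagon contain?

106

Using the shoelace formula, 2A = |[(-6)·4 − (-3)·1] + [(-3)·(-15) − (-10)·4] + [(-10)·(-11) − (-12)·(-15)] + [(-12)·1 − (-15)·(-11)] + [(-15)·1 − (-6)·1]| = 192, so the area is 96.
Summing gcd(|Δx|,|Δy|) over the edges gives the boundary count: gcd(3,3) + gcd(7,19) + gcd(2,4) + gcd(3,12) + gcd(9,0) = 3+1+2+3+9 = 18.
Pick's theorem gives I = A − B/2 + 1 = 96 − 18/2 + 1 = 88, so the closed region contains I + B = 88 + 18 = 106 lattice points.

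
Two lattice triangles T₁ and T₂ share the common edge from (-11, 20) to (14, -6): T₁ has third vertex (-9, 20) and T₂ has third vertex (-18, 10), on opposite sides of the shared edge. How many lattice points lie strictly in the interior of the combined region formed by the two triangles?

233

The union is the simple quadrilateral with vertices (-11, 20), (-9, 20), (14, -6), (-18, 10) in order.
The shoelace formula gives twice the area as |[(-11)·20 − (-9)·20] + [(-9)·(-6) − 14·20] + [14·10 − (-18)·(-6)] + [(-18)·20 − (-11)·10]| = 484, so the area is 242.
Summing gcd(|Δx|,|Δy|) over the edges gives the boundary count: gcd(2,0) + gcd(23,26) + gcd(32,16) + gcd(7,10) = 2+1+16+1 = 20.
By Pick's theorem I = A − B/2 + 1 = 242 − 20/2 + 1 = 233.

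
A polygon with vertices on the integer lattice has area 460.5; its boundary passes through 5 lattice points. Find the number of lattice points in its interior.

459

Pick's theorem A = I + B/2 − 1 rearranges to I = A − B/2 + 1 = 460.5 − 5/2 + 1 = 459.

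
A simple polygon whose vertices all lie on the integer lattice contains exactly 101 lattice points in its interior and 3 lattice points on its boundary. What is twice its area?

By Pick's theorem, A = I + B/2 − 1 = 101 + 3/2 − 1 = 203/2.
Hence 2A = 203.

203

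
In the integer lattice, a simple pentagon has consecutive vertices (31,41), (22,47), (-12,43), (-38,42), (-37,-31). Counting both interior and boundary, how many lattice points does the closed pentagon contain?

By the shoelace formula, twice the signed area is |[31·47 − 22·41] + [22·43 − (-12)·47] + [(-12)·42 − (-38)·43] + [(-38)·(-31) − (-37)·42] + [(-37)·41 − 31·(-31)]| = 5371, so the area is 5371/2.
The number of boundary lattice points is Σ gcd(|Δx|,|Δy|) = gcd(9,6) + gcd(34,4) + gcd(26,1) + gcd(1,73) + gcd(68,72) = 3+2+1+1+4 = 11.
Pick's theorem gives I = A − B/2 + 1 = 5371/2 − 11/2 + 1 = 2681, so the closed region contains I + B = 2681 + 11 = 2692 lattice points.

2692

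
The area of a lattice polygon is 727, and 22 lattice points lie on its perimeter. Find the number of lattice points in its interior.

717

From Pick's theorem, I = A − B/2 + 1 = 727 − 22/2 + 1 = 717.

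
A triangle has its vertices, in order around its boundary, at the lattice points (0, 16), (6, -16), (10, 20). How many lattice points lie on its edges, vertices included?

8

Along each edge there are gcd(|Δx|,|Δy|)+1 lattice points, so counting each shared vertex once the boundary has gcd(6,32) + gcd(4,36) + gcd(10,4) = 2+4+2 = 8.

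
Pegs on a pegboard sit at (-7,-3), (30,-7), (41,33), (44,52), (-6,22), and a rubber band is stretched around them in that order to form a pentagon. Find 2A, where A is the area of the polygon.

3548

The shoelace formula gives twice the area as |((-7)·(-7) − 30·(-3)) + (30·33 − 41·(-7)) + (41·52 − 44·33) + (44·22 − (-6)·52) + ((-6)·(-3) − (-7)·22)| = 3548, so the area is 1774.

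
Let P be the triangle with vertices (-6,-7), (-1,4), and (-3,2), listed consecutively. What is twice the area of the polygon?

12

The shoelace formula gives twice the area as |[(-6)·4 − (-1)·(-7)] + [(-1)·2 − (-3)·4] + [(-3)·(-7) − (-6)·2]| = 12, so the area is 6.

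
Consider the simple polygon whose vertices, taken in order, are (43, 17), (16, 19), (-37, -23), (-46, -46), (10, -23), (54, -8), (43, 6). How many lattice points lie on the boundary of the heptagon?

Along each edge there are gcd(|Δx|,|Δy|)+1 lattice points, so counting each shared vertex once the boundary has gcd(27,2) + gcd(53,42) + gcd(9,23) + gcd(56,23) + gcd(44,15) + gcd(11,14) + gcd(0,11) = 1+1+1+1+1+1+11 = 17.

17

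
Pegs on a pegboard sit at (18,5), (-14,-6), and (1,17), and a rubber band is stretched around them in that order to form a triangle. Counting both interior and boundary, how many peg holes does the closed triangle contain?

288

The shoelace formula gives twice the area as |[18·(-6) − (-14)·5] + [(-14)·17 − 1·(-6)] + [1·5 − 18·17]| = 571, so the area is 571/2.
Summing gcd(|Δx|,|Δy|) over the edges gives the boundary count: gcd(32,11) + gcd(15,23) + gcd(17,12) = 1+1+1 = 3.
Pick's theorem gives I = A − B/2 + 1 = 571/2 − 3/2 + 1 = 285, so the closed region contains I + B = 285 + 3 = 288 lattice points.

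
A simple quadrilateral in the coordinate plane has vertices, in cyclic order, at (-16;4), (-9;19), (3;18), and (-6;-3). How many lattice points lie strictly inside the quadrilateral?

The shoelace formula gives twice the area as |((-16)·19 − (-9)·4) + ((-9)·18 − 3·19) + (3·(-3) − (-6)·18) + ((-6)·4 − (-16)·(-3))| = 460, so the area is 230.
Along each edge there are gcd(|Δx|,|Δy|)+1 lattice points, so counting each shared vertex once the boundary has gcd(7,15) + gcd(12,1) + gcd(9,21) + gcd(10,7) = 1+1+3+1 = 6.
By Pick's theorem A = I + B/2 − 1, so I = 230 − 6/2 + 1 = 228.

228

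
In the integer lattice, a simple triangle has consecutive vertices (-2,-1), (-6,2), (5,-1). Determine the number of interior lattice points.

7

The shoelace formula gives twice the area as |((-2)·2 − (-6)·(-1)) + ((-6)·(-1) − 5·2) + (5·(-1) − (-2)·(-1))| = 21, so the area is 10.5.
The number of boundary lattice points is Σ gcd(|Δx|,|Δy|) = gcd(4,3) + gcd(11,3) + gcd(7,0) = 1+1+7 = 9.
Pick's theorem gives I = A − B/2 + 1 = 10.5 − 9/2 + 1 = 7.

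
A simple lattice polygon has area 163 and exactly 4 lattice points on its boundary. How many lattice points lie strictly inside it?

162

From Pick's theorem, I = A − B/2 + 1 = 163 − 4/2 + 1 = 162.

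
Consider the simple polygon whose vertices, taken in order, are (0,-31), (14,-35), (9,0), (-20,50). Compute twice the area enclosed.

Using the shoelace formula, 2A = |[0·(-35) − 14·(-31)] + [14·0 − 9·(-35)] + [9·50 − (-20)·0] + [(-20)·(-31) − 0·50]| = 1819, so the area is 1819/2.

1819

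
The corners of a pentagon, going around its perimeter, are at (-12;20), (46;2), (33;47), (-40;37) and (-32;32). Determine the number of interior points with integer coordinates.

1947

Using the shoelace formula, 2A = |[(-12)·2 − 46·20] + [46·47 − 33·2] + [33·37 − (-40)·47] + [(-40)·32 − (-32)·37] + [(-32)·20 − (-12)·32]| = 3901, so the area is 3901/2.
Summing gcd(|Δx|,|Δy|) over the edges gives the boundary count: gcd(58,18) + gcd(13,45) + gcd(73,10) + gcd(8,5) + gcd(20,12) = 2+1+1+1+4 = 9.
By Pick's theorem A = I + B/2 − 1, so I = 3901/2 − 9/2 + 1 = 1947.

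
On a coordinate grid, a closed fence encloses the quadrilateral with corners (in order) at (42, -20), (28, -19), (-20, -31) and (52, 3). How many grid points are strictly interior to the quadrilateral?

The shoelace formula gives twice the area as |(42·(-19) − 28·(-20)) + (28·(-31) − (-20)·(-19)) + ((-20)·3 − 52·(-31)) + (52·(-20) − 42·3)| = 1100, so the area is 550.
The number of boundary lattice points is Σ gcd(|Δx|,|Δy|) = gcd(14,1) + gcd(48,12) + gcd(72,34) + gcd(10,23) = 1+12+2+1 = 16.
By Pick's theorem A = I + B/2 − 1, so I = 550 − 16/2 + 1 = 543.

543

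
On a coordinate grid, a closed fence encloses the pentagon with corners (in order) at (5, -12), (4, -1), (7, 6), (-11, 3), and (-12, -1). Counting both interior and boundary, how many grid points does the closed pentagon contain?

By the shoelace formula, twice the signed area is |[5·(-1) − 4·(-12)] + [4·6 − 7·(-1)] + [7·3 − (-11)·6] + [(-11)·(-1) − (-12)·3] + [(-12)·(-12) − 5·(-1)]| = 357, so the area is 178.5.
Along each edge there are gcd(|Δx|,|Δy|)+1 lattice points, so counting each shared vertex once the boundary has gcd(1,11) + gcd(3,7) + gcd(18,3) + gcd(1,4) + gcd(17,11) = 1+1+3+1+1 = 7.
Pick's theorem gives I = A − B/2 + 1 = 178.5 − 7/2 + 1 = 176, so the closed region contains I + B = 176 + 7 = 183 lattice points.

183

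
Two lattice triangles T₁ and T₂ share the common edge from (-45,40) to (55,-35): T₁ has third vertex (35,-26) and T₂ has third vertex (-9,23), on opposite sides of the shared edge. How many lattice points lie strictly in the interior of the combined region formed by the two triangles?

798

The union is the simple quadrilateral with vertices (-45,40), (35,-26), (55,-35), (-9,23) in order.
Using the shoelace formula, 2A = |((-45)·(-26) − 35·40) + (35·(-35) − 55·(-26)) + (55·23 − (-9)·(-35)) + ((-9)·40 − (-45)·23)| = 1600, so the area is 800.
Along each edge there are gcd(|Δx|,|Δy|)+1 lattice points, so counting each shared vertex once the boundary has gcd(80,66) + gcd(20,9) + gcd(64,58) + gcd(36,17) = 2+1+2+1 = 6.
By Pick's theorem I = A − B/2 + 1 = 800 − 6/2 + 1 = 798.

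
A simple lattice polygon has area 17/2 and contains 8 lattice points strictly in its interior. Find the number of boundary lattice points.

3

Pick's theorem gives A = I + B/2 − 1, so B = 2(A − I + 1) = 2(17/2 − 8 + 1) = 3.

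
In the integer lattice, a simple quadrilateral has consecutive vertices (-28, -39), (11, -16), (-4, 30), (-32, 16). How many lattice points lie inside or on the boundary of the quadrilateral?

Using the shoelace formula, 2A = |((-28)·(-16) − 11·(-39)) + (11·30 − (-4)·(-16)) + ((-4)·16 − (-32)·30) + ((-32)·(-39) − (-28)·16)| = 3735, so the area is 1867.5.
Summing gcd(|Δx|,|Δy|) over the edges gives the boundary count: gcd(39,23) + gcd(15,46) + gcd(28,14) + gcd(4,55) = 1+1+14+1 = 17.
Pick's theorem gives I = A − B/2 + 1 = 1867.5 − 17/2 + 1 = 1860, so the closed region contains I + B = 1860 + 17 = 1877 lattice points.

1877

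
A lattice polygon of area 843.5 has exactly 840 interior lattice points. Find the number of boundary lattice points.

9

Pick's theorem gives A = I + B/2 − 1, so B = 2(A − I + 1) = 2(843.5 − 840 + 1) = 9.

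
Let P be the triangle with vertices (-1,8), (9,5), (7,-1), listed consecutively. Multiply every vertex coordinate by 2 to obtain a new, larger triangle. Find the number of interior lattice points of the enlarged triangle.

Using the shoelace formula, 2A = |[(-1)·5 − 9·8] + [9·(-1) − 7·5] + [7·8 − (-1)·(-1)]| = 66, so the area is 33.
Summing gcd(|Δx|,|Δy|) over the edges gives the boundary count: gcd(10,3) + gcd(2,6) + gcd(8,9) = 1+2+1 = 4.
Scaling by 2 multiplies the area by 2² = 4 (so the new area is 132) and multiplies the boundary lattice-point count by 2, giving 8.
By Pick's theorem, the interior count of the dilated polygon is 132 − 8/2 + 1 = 129.

129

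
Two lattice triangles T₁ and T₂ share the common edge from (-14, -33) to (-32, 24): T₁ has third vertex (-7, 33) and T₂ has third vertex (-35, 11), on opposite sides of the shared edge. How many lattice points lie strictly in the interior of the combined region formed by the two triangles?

The union is the simple quadrilateral with vertices (-14, -33), (-7, 33), (-32, 24), (-35, 11) in order.
By the shoelace formula, twice the signed area is |((-14)·33 − (-7)·(-33)) + ((-7)·24 − (-32)·33) + ((-32)·11 − (-35)·24) + ((-35)·(-33) − (-14)·11)| = 1992, so the area is 996.
Along each edge there are gcd(|Δx|,|Δy|)+1 lattice points, so counting each shared vertex once the boundary has gcd(7,66) + gcd(25,9) + gcd(3,13) + gcd(21,44) = 1+1+1+1 = 4.
By Pick's theorem I = A − B/2 + 1 = 996 − 4/2 + 1 = 995.

995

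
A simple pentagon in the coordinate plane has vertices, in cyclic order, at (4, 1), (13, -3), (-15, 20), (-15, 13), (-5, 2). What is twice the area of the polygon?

By the shoelace formula, twice the signed area is |[4·(-3) − 13·1] + [13·20 − (-15)·(-3)] + [(-15)·13 − (-15)·20] + [(-15)·2 − (-5)·13] + [(-5)·1 − 4·2]| = 317, so the area is 317/2.

317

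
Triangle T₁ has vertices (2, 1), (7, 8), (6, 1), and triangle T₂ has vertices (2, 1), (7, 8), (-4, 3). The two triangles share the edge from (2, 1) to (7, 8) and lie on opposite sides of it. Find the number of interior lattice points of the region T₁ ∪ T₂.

The union is the simple quadrilateral with vertices (2, 1), (6, 1), (7, 8), (-4, 3) in order.
Using the shoelace formula, 2A = |(2·1 − 6·1) + (6·8 − 7·1) + (7·3 − (-4)·8) + ((-4)·1 − 2·3)| = 80, so the area is 40.
The number of boundary lattice points is Σ gcd(|Δx|,|Δy|) = gcd(4,0) + gcd(1,7) + gcd(11,5) + gcd(6,2) = 4+1+1+2 = 8.
By Pick's theorem I = A − B/2 + 1 = 40 − 8/2 + 1 = 37.

37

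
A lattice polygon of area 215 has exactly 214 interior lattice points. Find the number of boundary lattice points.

Pick's theorem gives A = I + B/2 − 1, so B = 2(A − I + 1) = 2(215 − 214 + 1) = 4.

4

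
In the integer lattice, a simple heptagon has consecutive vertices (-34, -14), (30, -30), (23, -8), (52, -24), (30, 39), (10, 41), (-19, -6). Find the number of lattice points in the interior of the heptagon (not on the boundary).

3051

By the shoelace formula, twice the signed area is |[(-34)·(-30) − 30·(-14)] + [30·(-8) − 23·(-30)] + [23·(-24) − 52·(-8)] + [52·39 − 30·(-24)] + [30·41 − 10·39] + [10·(-6) − (-19)·41] + [(-19)·(-14) − (-34)·(-6)]| = 6123, so the area is 3061.5.
Along each edge there are gcd(|Δx|,|Δy|)+1 lattice points, so counting each shared vertex once the boundary has gcd(64,16) + gcd(7,22) + gcd(29,16) + gcd(22,63) + gcd(20,2) + gcd(29,47) + gcd(15,8) = 16+1+1+1+2+1+1 = 23.
By Pick's theorem A = I + B/2 − 1, so I = 3061.5 − 23/2 + 1 = 3051.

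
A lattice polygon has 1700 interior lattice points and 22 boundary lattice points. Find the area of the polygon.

1710

Pick's theorem states A = I + B/2 − 1, so A = 1700 + 22/2 − 1 = 1710.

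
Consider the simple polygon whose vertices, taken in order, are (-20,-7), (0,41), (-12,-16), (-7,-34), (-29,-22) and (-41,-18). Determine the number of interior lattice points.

The shoelace formula gives twice the area as |[(-20)·41 − 0·(-7)] + [0·(-16) − (-12)·41] + [(-12)·(-34) − (-7)·(-16)] + [(-7)·(-22) − (-29)·(-34)] + [(-29)·(-18) − (-41)·(-22)] + [(-41)·(-7) − (-20)·(-18)]| = 1317, so the area is 658.5.
Along each edge there are gcd(|Δx|,|Δy|)+1 lattice points, so counting each shared vertex once the boundary has gcd(20,48) + gcd(12,57) + gcd(5,18) + gcd(22,12) + gcd(12,4) + gcd(21,11) = 4+3+1+2+4+1 = 15.
Pick's theorem gives I = A − B/2 + 1 = 658.5 − 15/2 + 1 = 652.

652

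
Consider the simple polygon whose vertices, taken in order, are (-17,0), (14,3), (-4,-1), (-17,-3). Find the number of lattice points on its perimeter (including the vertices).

Along each edge there are gcd(|Δx|,|Δy|)+1 lattice points, so counting each shared vertex once the boundary has gcd(31,3) + gcd(18,4) + gcd(13,2) + gcd(0,3) = 1+2+1+3 = 7.

7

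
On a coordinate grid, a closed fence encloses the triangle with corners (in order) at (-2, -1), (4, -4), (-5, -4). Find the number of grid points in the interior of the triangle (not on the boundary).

Using the shoelace formula, 2A = |((-2)·(-4) − 4·(-1)) + (4·(-4) − (-5)·(-4)) + ((-5)·(-1) − (-2)·(-4))| = 27, so the area is 13.5.
Summing gcd(|Δx|,|Δy|) over the edges gives the boundary count: gcd(6,3) + gcd(9,0) + gcd(3,3) = 3+9+3 = 15.
Pick's theorem gives I = A − B/2 + 1 = 13.5 − 15/2 + 1 = 7.

7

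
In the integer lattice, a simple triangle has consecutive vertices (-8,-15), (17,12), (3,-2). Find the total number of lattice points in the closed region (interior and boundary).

By the shoelace formula, twice the signed area is |[(-8)·12 − 17·(-15)] + [17·(-2) − 3·12] + [3·(-15) − (-8)·(-2)]| = 28, so the area is 14.
Summing gcd(|Δx|,|Δy|) over the edges gives the boundary count: gcd(25,27) + gcd(14,14) + gcd(11,13) = 1+14+1 = 16.
Pick's theorem gives I = A − B/2 + 1 = 14 − 16/2 + 1 = 7, so the closed region contains I + B = 7 + 16 = 23 lattice points.

23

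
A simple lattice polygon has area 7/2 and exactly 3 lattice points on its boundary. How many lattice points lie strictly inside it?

From Pick's theorem, I = A − B/2 + 1 = 7/2 − 3/2 + 1 = 3.

3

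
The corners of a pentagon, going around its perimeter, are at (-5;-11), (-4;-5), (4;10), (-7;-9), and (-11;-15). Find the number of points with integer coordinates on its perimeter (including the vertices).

Summing gcd(|Δx|,|Δy|) over the edges gives the boundary count: gcd(1,6) + gcd(8,15) + gcd(11,19) + gcd(4,6) + gcd(6,4) = 1+1+1+2+2 = 7.

7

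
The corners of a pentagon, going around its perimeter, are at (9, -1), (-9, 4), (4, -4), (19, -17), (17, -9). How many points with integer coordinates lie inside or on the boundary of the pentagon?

126

By the shoelace formula, twice the signed area is |(9·4 − (-9)·(-1)) + ((-9)·(-4) − 4·4) + (4·(-17) − 19·(-4)) + (19·(-9) − 17·(-17)) + (17·(-1) − 9·(-9))| = 237, so the area is 237/2.
Along each edge there are gcd(|Δx|,|Δy|)+1 lattice points, so counting each shared vertex once the boundary has gcd(18,5) + gcd(13,8) + gcd(15,13) + gcd(2,8) + gcd(8,8) = 1+1+1+2+8 = 13.
Pick's theorem gives I = A − B/2 + 1 = 237/2 − 13/2 + 1 = 113, so the closed region contains I + B = 113 + 13 = 126 lattice points.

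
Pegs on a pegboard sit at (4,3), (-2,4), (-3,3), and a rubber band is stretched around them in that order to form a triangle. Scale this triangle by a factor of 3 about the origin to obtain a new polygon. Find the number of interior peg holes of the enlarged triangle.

By the shoelace formula, twice the signed area is |(4·4 − (-2)·3) + ((-2)·3 − (-3)·4) + ((-3)·3 − 4·3)| = 7, so the area is 3.5.
Along each edge there are gcd(|Δx|,|Δy|)+1 lattice points, so counting each shared vertex once the boundary has gcd(6,1) + gcd(1,1) + gcd(7,0) = 1+1+7 = 9.
Scaling by 3 multiplies the area by 3² = 9 (so the new area is 31.5) and multiplies the boundary lattice-point count by 3, giving 27.
By Pick's theorem, the interior count of the dilated polygon is 31.5 − 27/2 + 1 = 19.

19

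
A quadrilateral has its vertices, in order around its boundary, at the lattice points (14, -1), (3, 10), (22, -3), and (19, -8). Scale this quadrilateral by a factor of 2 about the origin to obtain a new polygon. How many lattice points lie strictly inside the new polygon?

211

Using the shoelace formula, 2A = |(14·10 − 3·(-1)) + (3·(-3) − 22·10) + (22·(-8) − 19·(-3)) + (19·(-1) − 14·(-8))| = 112, so the area is 56.
Along each edge there are gcd(|Δx|,|Δy|)+1 lattice points, so counting each shared vertex once the boundary has gcd(11,11) + gcd(19,13) + gcd(3,5) + gcd(5,7) = 11+1+1+1 = 14.
Scaling by 2 multiplies the area by 2² = 4 (so the new area is 224) and multiplies the boundary lattice-point count by 2, giving 28.
By Pick's theorem, the interior count of the dilated polygon is 224 − 28/2 + 1 = 211.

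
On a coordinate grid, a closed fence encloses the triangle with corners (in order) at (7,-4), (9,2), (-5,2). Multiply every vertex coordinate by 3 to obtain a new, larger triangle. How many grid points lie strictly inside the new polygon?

By the shoelace formula, twice the signed area is |(7·2 − 9·(-4)) + (9·2 − (-5)·2) + ((-5)·(-4) − 7·2)| = 84, so the area is 42.
The number of boundary lattice points is Σ gcd(|Δx|,|Δy|) = gcd(2,6) + gcd(14,0) + gcd(12,6) = 2+14+6 = 22.
Scaling by 3 multiplies the area by 3² = 9 (so the new area is 378) and multiplies the boundary lattice-point count by 3, giving 66.
By Pick's theorem, the interior count of the dilated polygon is 378 − 66/2 + 1 = 346.

346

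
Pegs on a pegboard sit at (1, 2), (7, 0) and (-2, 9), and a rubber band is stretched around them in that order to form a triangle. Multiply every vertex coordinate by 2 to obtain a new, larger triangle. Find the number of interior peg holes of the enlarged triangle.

61

Using the shoelace formula, 2A = |[1·0 − 7·2] + [7·9 − (-2)·0] + [(-2)·2 − 1·9]| = 36, so the area is 18.
Along each edge there are gcd(|Δx|,|Δy|)+1 lattice points, so counting each shared vertex once the boundary has gcd(6,2) + gcd(9,9) + gcd(3,7) = 2+9+1 = 12.
Scaling by 2 multiplies the area by 2² = 4 (so the new area is 72) and multiplies the boundary lattice-point count by 2, giving 24.
By Pick's theorem, the interior count of the dilated polygon is 72 − 24/2 + 1 = 61.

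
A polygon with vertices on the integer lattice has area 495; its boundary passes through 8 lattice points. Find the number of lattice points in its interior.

Pick's theorem A = I + B/2 − 1 rearranges to I = A − B/2 + 1 = 495 − 8/2 + 1 = 492.

492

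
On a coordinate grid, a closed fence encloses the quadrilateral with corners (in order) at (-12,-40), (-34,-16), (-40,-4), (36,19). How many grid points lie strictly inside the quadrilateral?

Using the shoelace formula, 2A = |[(-12)·(-16) − (-34)·(-40)] + [(-34)·(-4) − (-40)·(-16)] + [(-40)·19 − 36·(-4)] + [36·(-40) − (-12)·19]| = 3500, so the area is 1750.
Summing gcd(|Δx|,|Δy|) over the edges gives the boundary count: gcd(22,24) + gcd(6,12) + gcd(76,23) + gcd(48,59) = 2+6+1+1 = 10.
By Pick's theorem A = I + B/2 − 1, so I = 1750 − 10/2 + 1 = 1746.

1746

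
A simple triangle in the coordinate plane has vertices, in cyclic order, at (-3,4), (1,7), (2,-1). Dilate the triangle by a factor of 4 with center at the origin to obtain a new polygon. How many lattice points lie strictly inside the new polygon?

The shoelace formula gives twice the area as |((-3)·7 − 1·4) + (1·(-1) − 2·7) + (2·4 − (-3)·(-1))| = 35, so the area is 35/2.
The number of boundary lattice points is Σ gcd(|Δx|,|Δy|) = gcd(4,3) + gcd(1,8) + gcd(5,5) = 1+1+5 = 7.
Scaling by 4 multiplies the area by 4² = 16 (so the new area is 280) and multiplies the boundary lattice-point count by 4, giving 28.
By Pick's theorem, the interior count of the dilated polygon is 280 − 28/2 + 1 = 267.

267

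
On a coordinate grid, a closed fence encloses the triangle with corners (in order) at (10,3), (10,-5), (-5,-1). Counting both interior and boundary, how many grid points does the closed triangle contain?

By the shoelace formula, twice the signed area is |(10·(-5) − 10·3) + (10·(-1) − (-5)·(-5)) + ((-5)·3 − 10·(-1))| = 120, so the area is 60.
Summing gcd(|Δx|,|Δy|) over the edges gives the boundary count: gcd(0,8) + gcd(15,4) + gcd(15,4) = 8+1+1 = 10.
Pick's theorem gives I = A − B/2 + 1 = 60 − 10/2 + 1 = 56, so the closed region contains I + B = 56 + 10 = 66 lattice points.

66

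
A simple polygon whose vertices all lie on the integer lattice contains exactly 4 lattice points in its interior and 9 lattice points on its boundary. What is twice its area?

By Pick's theorem, A = I + B/2 − 1 = 4 + 9/2 − 1 = 15/2.
Hence 2A = 15.

15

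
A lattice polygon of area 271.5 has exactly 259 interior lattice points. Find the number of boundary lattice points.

27

Pick's theorem gives A = I + B/2 − 1, so B = 2(A − I + 1) = 2(271.5 − 259 + 1) = 27.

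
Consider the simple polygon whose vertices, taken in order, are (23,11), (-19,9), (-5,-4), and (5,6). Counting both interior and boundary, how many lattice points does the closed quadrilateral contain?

Using the shoelace formula, 2A = |(23·9 − (-19)·11) + ((-19)·(-4) − (-5)·9) + ((-5)·6 − 5·(-4)) + (5·11 − 23·6)| = 444, so the area is 222.
Along each edge there are gcd(|Δx|,|Δy|)+1 lattice points, so counting each shared vertex once the boundary has gcd(42,2) + gcd(14,13) + gcd(10,10) + gcd(18,5) = 2+1+10+1 = 14.
Pick's theorem gives I = A − B/2 + 1 = 222 − 14/2 + 1 = 216, so the closed region contains I + B = 216 + 14 = 230 lattice points.

230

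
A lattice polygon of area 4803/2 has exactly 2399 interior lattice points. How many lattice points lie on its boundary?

Pick's theorem gives A = I + B/2 − 1, so B = 2(A − I + 1) = 2(4803/2 − 2399 + 1) = 7.

7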